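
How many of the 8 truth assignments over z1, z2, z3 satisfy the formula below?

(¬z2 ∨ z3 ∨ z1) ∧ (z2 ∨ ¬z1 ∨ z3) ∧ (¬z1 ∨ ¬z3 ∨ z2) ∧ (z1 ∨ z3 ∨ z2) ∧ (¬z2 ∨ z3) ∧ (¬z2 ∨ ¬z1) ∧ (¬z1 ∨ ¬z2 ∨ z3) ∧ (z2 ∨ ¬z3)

1

There are 2^3 = 8 truth assignments over (z1, z2, z3).
Check each against the 8 clauses (columns in the order z1, z2, z3):
  F F F  ✗ fails (z1 ∨ z3 ∨ z2)
  F F T  ✗ fails (z2 ∨ ¬z3)
  F T F  ✗ fails (¬z2 ∨ z3 ∨ z1)
  F T T  ✓ satisfies all
  T F F  ✗ fails (z2 ∨ ¬z1 ∨ z3)
  T F T  ✗ fails (¬z1 ∨ ¬z3 ∨ z2)
  T T F  ✗ fails (¬z2 ∨ z3)
  T T T  ✗ fails (¬z2 ∨ ¬z1)
1 of the 8 rows is a model.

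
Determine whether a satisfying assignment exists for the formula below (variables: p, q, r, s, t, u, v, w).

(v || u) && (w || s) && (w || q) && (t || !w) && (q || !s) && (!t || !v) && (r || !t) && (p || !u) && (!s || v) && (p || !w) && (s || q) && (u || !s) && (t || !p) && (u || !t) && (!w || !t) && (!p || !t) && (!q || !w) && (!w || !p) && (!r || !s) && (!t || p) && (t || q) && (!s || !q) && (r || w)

Suppose v = true.
From the singleton clause (!t), t = false.
From the singleton clause (!w), w = false.
From the singleton clause (s), s = true.
From the singleton clause (q), q = true.
That conflicts with the unit clause (!q).
So v must be the other value — set v = false.
From the singleton clause (u), u = true.
From the singleton clause (p), p = true.
From the singleton clause (!s), s = false.
From the singleton clause (w), w = true.
That conflicts with the unit clause (!w).
Both values of v lead to a conflict.
No assignment satisfies every clause.

No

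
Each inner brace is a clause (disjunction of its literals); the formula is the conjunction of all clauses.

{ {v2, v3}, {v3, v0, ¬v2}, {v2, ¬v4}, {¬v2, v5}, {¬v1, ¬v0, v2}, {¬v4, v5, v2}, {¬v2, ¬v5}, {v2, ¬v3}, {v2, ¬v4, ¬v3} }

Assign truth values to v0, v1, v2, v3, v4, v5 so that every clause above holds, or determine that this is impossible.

UNSATISFIABLE

Case v2 = True:
Unit clause (v5) forces v5 = True.
That conflicts with the unit clause (¬v5).
So v2 must be the other value — set v2 = False.
Unit clause (v3) forces v3 = True.
That conflicts with the unit clause (¬v3).
Both values of v2 lead to a conflict.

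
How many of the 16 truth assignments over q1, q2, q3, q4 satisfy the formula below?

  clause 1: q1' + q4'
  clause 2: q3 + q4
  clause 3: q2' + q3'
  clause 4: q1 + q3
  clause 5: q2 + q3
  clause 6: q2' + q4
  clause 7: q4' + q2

There are 2^4 = 16 truth assignments over (q1, q2, q3, q4).
Check each against the 7 clauses (columns in the order q1, q2, q3, q4):
  F F F F  ✗ fails (q3 + q4)
  F F F T  ✗ fails (q1 + q3)
  F F T F  ✓ satisfies all
  F F T T  ✗ fails (q4' + q2)
  F T F F  ✗ fails (q3 + q4)
  F T F T  ✗ fails (q1 + q3)
  F T T F  ✗ fails (q2' + q3')
  F T T T  ✗ fails (q2' + q3')
  T F F F  ✗ fails (q3 + q4)
  T F F T  ✗ fails (q1' + q4')
  T F T F  ✓ satisfies all
  T F T T  ✗ fails (q1' + q4')
  T T F F  ✗ fails (q3 + q4)
  T T F T  ✗ fails (q1' + q4')
  T T T F  ✗ fails (q2' + q3')
  T T T T  ✗ fails (q1' + q4')
2 of the 16 rows are models.

2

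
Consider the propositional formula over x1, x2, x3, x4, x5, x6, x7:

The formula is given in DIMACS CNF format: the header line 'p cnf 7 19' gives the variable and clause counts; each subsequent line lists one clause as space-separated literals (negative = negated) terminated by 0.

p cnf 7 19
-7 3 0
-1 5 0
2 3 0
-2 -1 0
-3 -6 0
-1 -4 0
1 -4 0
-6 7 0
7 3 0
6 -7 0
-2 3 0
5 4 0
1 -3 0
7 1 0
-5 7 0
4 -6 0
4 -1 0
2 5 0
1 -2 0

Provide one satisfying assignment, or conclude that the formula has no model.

UNSATISFIABLE

Branch on x7: set x7 = False.
(¬x6) alone gives x6 = False.
(x3) alone gives x3 = True.
(x1) alone gives x1 = True.
(x5) alone gives x5 = True.
But (¬x5) is also a unit clause — contradiction.
So x7 must be the other value — set x7 = True.
(x3) alone gives x3 = True.
(¬x6) alone gives x6 = False.
But (x6) is also a unit clause — contradiction.
Neither x7 = True nor x7 = False works.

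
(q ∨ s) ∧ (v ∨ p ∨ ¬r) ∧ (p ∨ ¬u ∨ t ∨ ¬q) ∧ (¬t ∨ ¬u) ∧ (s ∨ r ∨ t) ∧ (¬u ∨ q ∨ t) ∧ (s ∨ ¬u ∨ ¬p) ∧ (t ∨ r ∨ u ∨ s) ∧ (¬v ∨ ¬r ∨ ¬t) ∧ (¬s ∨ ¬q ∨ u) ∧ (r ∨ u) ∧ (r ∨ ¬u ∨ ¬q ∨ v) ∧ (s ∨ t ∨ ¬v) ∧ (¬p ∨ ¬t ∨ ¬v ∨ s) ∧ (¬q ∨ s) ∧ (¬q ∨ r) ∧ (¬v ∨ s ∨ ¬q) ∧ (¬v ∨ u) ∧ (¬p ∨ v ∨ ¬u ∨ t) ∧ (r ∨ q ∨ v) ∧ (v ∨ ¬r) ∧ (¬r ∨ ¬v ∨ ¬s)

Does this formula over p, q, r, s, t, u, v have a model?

Unsatisfiable

Try q = True.
From the singleton clause (s), s = True.
From the singleton clause (u), u = True.
From the singleton clause (¬t), t = False.
From the singleton clause (p), p = True.
From the singleton clause (r), r = True.
From the singleton clause (v), v = True.
Now (¬v) is unsatisfied and unit — conflict.
Undo q and try q = False.
From the singleton clause (s), s = True.
Try t = False.
From the singleton clause (¬u), u = False.
From the singleton clause (r), r = True.
From the singleton clause (¬v), v = False.
Now (v) is unsatisfied and unit — conflict.
Undo t and try t = True.
From the singleton clause (¬u), u = False.
From the singleton clause (r), r = True.
From the singleton clause (¬v), v = False.
Now (v) is unsatisfied and unit — conflict.
Both values of t lead to a conflict.
Both values of q lead to a conflict.
No assignment satisfies every clause.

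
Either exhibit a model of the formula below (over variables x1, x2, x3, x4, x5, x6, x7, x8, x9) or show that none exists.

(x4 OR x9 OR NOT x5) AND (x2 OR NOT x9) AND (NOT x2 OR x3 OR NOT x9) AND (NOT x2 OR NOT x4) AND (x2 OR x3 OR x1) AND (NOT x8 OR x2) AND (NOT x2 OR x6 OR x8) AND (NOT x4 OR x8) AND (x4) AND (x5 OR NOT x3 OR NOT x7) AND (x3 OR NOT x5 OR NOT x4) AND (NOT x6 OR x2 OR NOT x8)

UNSATISFIABLE

(x4) alone gives x4 = true.
(NOT x2) alone gives x2 = false.
(NOT x9) alone gives x9 = false.
(NOT x8) alone gives x8 = false.
Now (x8) is unsatisfied and unit — conflict.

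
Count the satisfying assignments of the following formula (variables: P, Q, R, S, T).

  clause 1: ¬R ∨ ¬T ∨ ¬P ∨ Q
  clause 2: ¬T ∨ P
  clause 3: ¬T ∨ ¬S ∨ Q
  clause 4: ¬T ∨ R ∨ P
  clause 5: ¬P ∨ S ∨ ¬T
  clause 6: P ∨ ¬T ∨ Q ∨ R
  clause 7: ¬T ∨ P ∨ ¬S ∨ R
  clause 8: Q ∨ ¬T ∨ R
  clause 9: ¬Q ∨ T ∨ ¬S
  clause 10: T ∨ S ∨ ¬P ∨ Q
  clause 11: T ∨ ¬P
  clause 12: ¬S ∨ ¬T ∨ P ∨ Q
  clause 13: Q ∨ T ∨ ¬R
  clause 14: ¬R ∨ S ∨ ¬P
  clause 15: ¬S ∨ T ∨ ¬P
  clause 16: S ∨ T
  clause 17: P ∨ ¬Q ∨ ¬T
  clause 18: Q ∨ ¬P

There are 2^5 = 32 truth assignments over (P, Q, R, S, T).
Split on T. With T = True, the clauses containing T are satisfied and ¬T drops from the rest; 2 of the 2^4 = 16 assignments to the other variables satisfy what remains.
With T = False, by the same count on the reduced clause set, 1 assignment works.
Total: 2 + 1 = 3.

3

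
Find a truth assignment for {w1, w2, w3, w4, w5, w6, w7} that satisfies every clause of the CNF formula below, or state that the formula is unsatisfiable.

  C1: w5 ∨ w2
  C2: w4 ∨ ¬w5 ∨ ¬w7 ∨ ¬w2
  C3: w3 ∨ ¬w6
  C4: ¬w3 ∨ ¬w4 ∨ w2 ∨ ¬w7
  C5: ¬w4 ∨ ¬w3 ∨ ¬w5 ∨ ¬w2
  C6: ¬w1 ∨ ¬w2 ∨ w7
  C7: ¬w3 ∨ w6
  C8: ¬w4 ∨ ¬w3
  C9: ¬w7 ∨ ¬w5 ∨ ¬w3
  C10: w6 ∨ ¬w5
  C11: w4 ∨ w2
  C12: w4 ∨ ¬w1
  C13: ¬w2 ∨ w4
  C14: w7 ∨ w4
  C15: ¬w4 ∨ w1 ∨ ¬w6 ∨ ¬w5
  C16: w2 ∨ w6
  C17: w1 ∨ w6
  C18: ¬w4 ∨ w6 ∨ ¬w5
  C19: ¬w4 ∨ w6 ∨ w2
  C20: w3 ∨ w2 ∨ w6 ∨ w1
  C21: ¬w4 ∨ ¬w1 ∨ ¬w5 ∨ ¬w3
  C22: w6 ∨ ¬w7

UNSATISFIABLE

Branch on w5: set w5 = True.
(w6) alone gives w6 = True.
(w3) alone gives w3 = True.
(¬w4) alone gives w4 = False.
(¬w7) alone gives w7 = False.
But (w7) is also a unit clause — contradiction.
That branch fails; take w5 = False instead.
(w2) alone gives w2 = True.
(w4) alone gives w4 = True.
(¬w3) alone gives w3 = False.
(¬w6) alone gives w6 = False.
(w1) alone gives w1 = True.
(w7) alone gives w7 = True.
But (¬w7) is also a unit clause — contradiction.
Either choice for w5 ends in contradiction.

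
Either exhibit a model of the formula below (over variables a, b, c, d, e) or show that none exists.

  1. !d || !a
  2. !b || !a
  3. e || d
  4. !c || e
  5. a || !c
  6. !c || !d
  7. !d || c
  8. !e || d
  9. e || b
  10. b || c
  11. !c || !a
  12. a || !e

Suppose d = false.
(e) alone gives e = true.
That conflicts with the unit clause (!e).
That branch fails; take d = true instead.
(!a) alone gives a = false.
(!c) alone gives c = false.
That conflicts with the unit clause (c).
Either choice for d ends in contradiction.

UNSATISFIABLE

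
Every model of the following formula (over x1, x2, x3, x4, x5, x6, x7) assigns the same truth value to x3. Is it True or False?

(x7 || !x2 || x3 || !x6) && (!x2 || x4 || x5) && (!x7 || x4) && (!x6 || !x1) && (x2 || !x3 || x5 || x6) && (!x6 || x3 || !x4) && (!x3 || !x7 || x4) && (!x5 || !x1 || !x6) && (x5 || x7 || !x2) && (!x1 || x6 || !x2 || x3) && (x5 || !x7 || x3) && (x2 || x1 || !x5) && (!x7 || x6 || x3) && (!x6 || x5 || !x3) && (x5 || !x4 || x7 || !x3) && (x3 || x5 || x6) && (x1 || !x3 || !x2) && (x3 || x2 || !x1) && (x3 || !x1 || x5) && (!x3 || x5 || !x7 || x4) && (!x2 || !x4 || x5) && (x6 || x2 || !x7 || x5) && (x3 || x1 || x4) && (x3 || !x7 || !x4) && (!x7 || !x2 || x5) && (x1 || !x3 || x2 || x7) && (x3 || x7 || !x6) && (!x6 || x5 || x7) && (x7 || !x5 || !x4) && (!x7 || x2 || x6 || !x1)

Suppose x3 = false.
Case x7 = false:
From the singleton clause (!x6), x6 = false.
From the singleton clause (x5), x5 = true.
From the singleton clause (!x4), x4 = false.
From the singleton clause (x1), x1 = true.
From the singleton clause (!x2), x2 = false.
But (x2) is also a unit clause — contradiction.
That branch fails; take x7 = true instead.
From the singleton clause (x4), x4 = true.
But (!x4) is also a unit clause — contradiction.
Either choice for x7 ends in contradiction.
So every satisfying assignment has x3 = True.

True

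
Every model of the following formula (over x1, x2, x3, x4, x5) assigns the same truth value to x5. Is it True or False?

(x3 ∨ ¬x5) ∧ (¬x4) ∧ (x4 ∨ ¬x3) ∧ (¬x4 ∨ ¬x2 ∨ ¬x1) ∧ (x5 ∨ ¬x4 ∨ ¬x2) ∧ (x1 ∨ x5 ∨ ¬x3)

Suppose x5 = True.
Unit clause (x3) forces x3 = True.
Unit clause (¬x4) forces x4 = False.
But (x4) is also a unit clause — contradiction.
So every satisfying assignment has x5 = False.

False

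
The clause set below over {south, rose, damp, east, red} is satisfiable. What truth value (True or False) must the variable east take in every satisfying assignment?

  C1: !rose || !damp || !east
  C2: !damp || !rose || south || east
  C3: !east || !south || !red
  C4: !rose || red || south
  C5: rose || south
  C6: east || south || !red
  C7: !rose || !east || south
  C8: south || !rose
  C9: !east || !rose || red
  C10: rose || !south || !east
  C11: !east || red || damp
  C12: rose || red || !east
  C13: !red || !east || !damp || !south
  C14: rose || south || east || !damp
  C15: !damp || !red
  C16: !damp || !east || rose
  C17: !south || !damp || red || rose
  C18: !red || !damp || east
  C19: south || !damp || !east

Suppose east = true.
Case rose = false:
(south) alone gives south = true.
That conflicts with the unit clause (!south).
So rose must be the other value — set rose = true.
(!damp) alone gives damp = false.
(south) alone gives south = true.
(!red) alone gives red = false.
That conflicts with the unit clause (red).
Neither rose = true nor rose = false works.
So every satisfying assignment has east = False.

False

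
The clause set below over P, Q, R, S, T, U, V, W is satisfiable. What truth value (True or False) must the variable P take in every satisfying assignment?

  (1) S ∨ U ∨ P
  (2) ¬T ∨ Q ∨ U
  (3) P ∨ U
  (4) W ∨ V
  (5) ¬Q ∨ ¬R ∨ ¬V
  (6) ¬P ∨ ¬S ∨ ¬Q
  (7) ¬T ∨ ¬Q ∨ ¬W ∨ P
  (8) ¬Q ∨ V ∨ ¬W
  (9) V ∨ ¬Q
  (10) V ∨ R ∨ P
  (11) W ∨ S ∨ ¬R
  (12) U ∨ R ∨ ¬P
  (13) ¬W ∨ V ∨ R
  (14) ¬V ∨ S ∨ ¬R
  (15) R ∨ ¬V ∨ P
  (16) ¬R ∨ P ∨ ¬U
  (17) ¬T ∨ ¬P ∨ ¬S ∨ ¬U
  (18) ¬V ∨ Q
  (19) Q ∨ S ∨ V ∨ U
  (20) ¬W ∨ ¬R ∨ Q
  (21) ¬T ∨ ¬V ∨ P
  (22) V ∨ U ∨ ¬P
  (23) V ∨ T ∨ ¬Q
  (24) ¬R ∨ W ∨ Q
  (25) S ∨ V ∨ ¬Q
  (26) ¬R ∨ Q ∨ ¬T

True

Suppose P = False.
The clause (U) is unit, so U = True.
The clause (¬R) is unit, so R = False.
The clause (V) is unit, so V = True.
That conflicts with the unit clause (¬V).
So every satisfying assignment has P = True.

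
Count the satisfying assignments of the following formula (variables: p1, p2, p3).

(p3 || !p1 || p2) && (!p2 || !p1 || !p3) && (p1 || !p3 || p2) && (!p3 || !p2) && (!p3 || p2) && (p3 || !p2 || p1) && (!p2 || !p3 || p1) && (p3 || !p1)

1

There are 2^3 = 8 truth assignments over (p1, p2, p3).
Check each against the 8 clauses (columns in the order p1, p2, p3):
  F F F  ✓ satisfies all
  F F T  ✗ fails (p1 || !p3 || p2)
  F T F  ✗ fails (p3 || !p2 || p1)
  F T T  ✗ fails (!p3 || !p2)
  T F F  ✗ fails (p3 || !p1 || p2)
  T F T  ✗ fails (!p3 || p2)
  T T F  ✗ fails (p3 || !p1)
  T T T  ✗ fails (!p2 || !p1 || !p3)
1 of the 8 rows is a model.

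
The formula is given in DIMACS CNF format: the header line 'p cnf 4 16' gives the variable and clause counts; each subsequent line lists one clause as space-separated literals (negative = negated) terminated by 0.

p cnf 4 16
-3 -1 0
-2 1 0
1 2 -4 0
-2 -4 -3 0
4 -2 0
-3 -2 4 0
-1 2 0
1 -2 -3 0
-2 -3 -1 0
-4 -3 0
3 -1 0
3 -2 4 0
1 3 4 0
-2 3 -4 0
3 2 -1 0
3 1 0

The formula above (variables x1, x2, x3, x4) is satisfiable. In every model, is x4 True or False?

False

Suppose x4 = True.
Unit clause (¬x3) forces x3 = False.
Unit clause (¬x1) forces x1 = False.
Now (x1) is unsatisfied and unit — conflict.
So every satisfying assignment has x4 = False.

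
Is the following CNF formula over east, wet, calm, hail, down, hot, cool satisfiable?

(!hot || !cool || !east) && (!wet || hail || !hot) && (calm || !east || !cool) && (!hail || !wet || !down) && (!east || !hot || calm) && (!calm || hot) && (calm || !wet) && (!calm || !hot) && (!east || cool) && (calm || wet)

Case calm = false:
(!wet) alone gives wet = false.
But (wet) is also a unit clause — contradiction.
That branch fails; take calm = true instead.
(hot) alone gives hot = true.
But (!hot) is also a unit clause — contradiction.
Neither calm = true nor calm = false works.
No assignment satisfies every clause.

No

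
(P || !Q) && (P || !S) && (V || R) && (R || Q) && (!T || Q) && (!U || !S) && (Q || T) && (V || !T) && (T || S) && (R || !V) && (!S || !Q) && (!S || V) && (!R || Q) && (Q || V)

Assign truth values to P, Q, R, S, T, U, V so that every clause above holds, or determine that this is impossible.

Try P = true.
Try V = true.
(R) alone gives R = true.
(Q) alone gives Q = true.
(!S) alone gives S = false.
(T) alone gives T = true.
Every clause is now satisfied; U is unconstrained.

P: true,  Q: true,  R: true,  S: false,  T: true,  U: false,  V: true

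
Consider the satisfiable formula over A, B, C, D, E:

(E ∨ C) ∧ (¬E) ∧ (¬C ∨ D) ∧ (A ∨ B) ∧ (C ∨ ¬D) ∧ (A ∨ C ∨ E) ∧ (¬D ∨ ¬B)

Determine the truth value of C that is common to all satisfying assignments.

Suppose C = False.
Unit clause (E) forces E = True.
Now (¬E) is unsatisfied and unit — conflict.
So every satisfying assignment has C = True.

True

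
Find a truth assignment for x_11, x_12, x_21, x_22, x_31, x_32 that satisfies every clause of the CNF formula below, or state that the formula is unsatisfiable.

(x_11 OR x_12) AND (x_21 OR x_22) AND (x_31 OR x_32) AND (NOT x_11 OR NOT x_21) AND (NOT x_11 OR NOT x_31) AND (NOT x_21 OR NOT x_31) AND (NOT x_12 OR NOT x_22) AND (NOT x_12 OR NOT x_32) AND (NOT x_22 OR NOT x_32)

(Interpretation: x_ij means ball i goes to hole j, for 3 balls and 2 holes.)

Try x_11 = true.
From the singleton clause (NOT x_21), x_21 = false.
From the singleton clause (x_22), x_22 = true.
From the singleton clause (NOT x_31), x_31 = false.
From the singleton clause (x_32), x_32 = true.
Now (NOT x_32) is unsatisfied and unit — conflict.
That branch fails; take x_11 = false instead.
From the singleton clause (x_12), x_12 = true.
From the singleton clause (NOT x_22), x_22 = false.
From the singleton clause (x_21), x_21 = true.
From the singleton clause (NOT x_31), x_31 = false.
From the singleton clause (x_32), x_32 = true.
Now (NOT x_32) is unsatisfied and unit — conflict.
Neither x_11 = true nor x_11 = false works.

UNSATISFIABLE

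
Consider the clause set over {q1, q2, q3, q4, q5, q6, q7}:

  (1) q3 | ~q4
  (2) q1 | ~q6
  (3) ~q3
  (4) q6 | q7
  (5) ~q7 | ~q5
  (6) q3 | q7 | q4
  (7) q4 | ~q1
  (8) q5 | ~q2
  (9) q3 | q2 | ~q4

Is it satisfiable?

Satisfiable

The clause (~q3) is unit, so q3 = 0.
The clause (~q4) is unit, so q4 = 0.
The clause (q7) is unit, so q7 = 1.
The clause (~q5) is unit, so q5 = 0.
The clause (~q1) is unit, so q1 = 0.
The clause (~q6) is unit, so q6 = 0.
The clause (~q2) is unit, so q2 = 0.
This assignment satisfies each clause.
A satisfying assignment: q1: 0, q2: 0, q3: 0, q4: 0, q5: 0, q6: 0, q7: 1.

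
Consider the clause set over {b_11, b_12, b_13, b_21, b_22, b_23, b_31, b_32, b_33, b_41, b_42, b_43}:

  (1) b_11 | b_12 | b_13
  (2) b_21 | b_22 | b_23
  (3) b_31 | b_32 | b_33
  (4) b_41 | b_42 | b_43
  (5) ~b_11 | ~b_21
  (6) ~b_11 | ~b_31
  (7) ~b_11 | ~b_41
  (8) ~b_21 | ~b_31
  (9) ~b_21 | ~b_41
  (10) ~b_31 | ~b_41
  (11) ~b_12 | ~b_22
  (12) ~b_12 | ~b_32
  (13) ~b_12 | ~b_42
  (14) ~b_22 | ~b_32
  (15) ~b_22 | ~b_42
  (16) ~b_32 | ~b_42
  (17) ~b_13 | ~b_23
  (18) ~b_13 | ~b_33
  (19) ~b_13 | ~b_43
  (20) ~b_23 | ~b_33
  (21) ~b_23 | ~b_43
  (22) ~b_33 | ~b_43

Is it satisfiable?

Case b_11 = 0:
Case b_12 = 1:
The clause (~b_22) is unit, so b_22 = 0.
The clause (~b_32) is unit, so b_32 = 0.
The clause (~b_42) is unit, so b_42 = 0.
Case b_21 = 1:
The clause (~b_31) is unit, so b_31 = 0.
The clause (b_33) is unit, so b_33 = 1.
The clause (~b_41) is unit, so b_41 = 0.
The clause (b_43) is unit, so b_43 = 1.
But (~b_43) is also a unit clause — contradiction.
So b_21 must be the other value — set b_21 = 0.
The clause (b_23) is unit, so b_23 = 1.
The clause (~b_13) is unit, so b_13 = 0.
The clause (~b_33) is unit, so b_33 = 0.
The clause (b_31) is unit, so b_31 = 1.
The clause (~b_41) is unit, so b_41 = 0.
The clause (b_43) is unit, so b_43 = 1.
But (~b_43) is also a unit clause — contradiction.
Neither b_21 = 1 nor b_21 = 0 works.
So b_12 must be the other value — set b_12 = 0.
The clause (b_13) is unit, so b_13 = 1.
The clause (~b_23) is unit, so b_23 = 0.
The clause (~b_33) is unit, so b_33 = 0.
The clause (~b_43) is unit, so b_43 = 0.
Case b_21 = 1:
The clause (~b_31) is unit, so b_31 = 0.
The clause (b_32) is unit, so b_32 = 1.
The clause (~b_41) is unit, so b_41 = 0.
The clause (b_42) is unit, so b_42 = 1.
But (~b_42) is also a unit clause — contradiction.
So b_21 must be the other value — set b_21 = 0.
The clause (b_22) is unit, so b_22 = 1.
The clause (~b_32) is unit, so b_32 = 0.
The clause (b_31) is unit, so b_31 = 1.
The clause (~b_41) is unit, so b_41 = 0.
The clause (b_42) is unit, so b_42 = 1.
But (~b_42) is also a unit clause — contradiction.
Neither b_21 = 1 nor b_21 = 0 works.
Neither b_12 = 1 nor b_12 = 0 works.
So b_11 must be the other value — set b_11 = 1.
The clause (~b_21) is unit, so b_21 = 0.
The clause (~b_31) is unit, so b_31 = 0.
The clause (~b_41) is unit, so b_41 = 0.
Case b_22 = 1:
The clause (~b_12) is unit, so b_12 = 0.
The clause (~b_32) is unit, so b_32 = 0.
The clause (b_33) is unit, so b_33 = 1.
The clause (~b_42) is unit, so b_42 = 0.
The clause (b_43) is unit, so b_43 = 1.
But (~b_43) is also a unit clause — contradiction.
So b_22 must be the other value — set b_22 = 0.
The clause (b_23) is unit, so b_23 = 1.
The clause (~b_13) is unit, so b_13 = 0.
The clause (~b_33) is unit, so b_33 = 0.
The clause (b_32) is unit, so b_32 = 1.
The clause (~b_12) is unit, so b_12 = 0.
The clause (~b_42) is unit, so b_42 = 0.
The clause (b_43) is unit, so b_43 = 1.
But (~b_43) is also a unit clause — contradiction.
Neither b_22 = 1 nor b_22 = 0 works.
Neither b_11 = 1 nor b_11 = 0 works.
No assignment satisfies every clause.

Unsatisfiable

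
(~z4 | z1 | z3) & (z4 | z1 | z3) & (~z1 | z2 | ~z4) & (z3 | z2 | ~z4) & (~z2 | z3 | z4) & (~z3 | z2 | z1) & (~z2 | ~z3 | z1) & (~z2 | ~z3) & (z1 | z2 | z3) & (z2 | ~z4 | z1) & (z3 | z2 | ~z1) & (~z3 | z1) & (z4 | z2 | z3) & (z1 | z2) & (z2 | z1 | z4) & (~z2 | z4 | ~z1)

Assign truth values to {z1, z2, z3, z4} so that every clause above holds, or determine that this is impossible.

Case z2 = 0:
The clause (z1) is unit, so z1 = 1.
The clause (~z4) is unit, so z4 = 0.
The clause (z3) is unit, so z3 = 1.
Every clause now holds.

z1 ↦ 1, z2 ↦ 0, z3 ↦ 1, z4 ↦ 0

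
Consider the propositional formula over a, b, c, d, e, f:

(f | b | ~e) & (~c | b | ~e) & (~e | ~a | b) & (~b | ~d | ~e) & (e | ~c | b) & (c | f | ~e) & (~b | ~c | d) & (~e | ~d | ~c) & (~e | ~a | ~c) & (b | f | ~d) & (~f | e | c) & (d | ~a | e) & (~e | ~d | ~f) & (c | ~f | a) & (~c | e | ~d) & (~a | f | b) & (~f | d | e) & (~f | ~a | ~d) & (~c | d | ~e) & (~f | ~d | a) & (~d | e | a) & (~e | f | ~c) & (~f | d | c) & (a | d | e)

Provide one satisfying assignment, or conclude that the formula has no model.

Branch on f: set f = 0.
Branch on b: set b = 1.
Branch on d: set d = 1.
(~e) alone gives e = 0.
(~c) alone gives c = 0.
(a) alone gives a = 1.
This assignment satisfies each clause.

a=1, b=1, c=0, d=1, e=0, f=0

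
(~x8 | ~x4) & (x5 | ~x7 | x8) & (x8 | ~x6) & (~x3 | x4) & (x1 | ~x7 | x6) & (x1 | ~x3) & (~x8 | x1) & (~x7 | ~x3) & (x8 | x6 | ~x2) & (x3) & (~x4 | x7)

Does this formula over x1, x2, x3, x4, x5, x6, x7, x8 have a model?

(x3) alone gives x3 = 1.
(x4) alone gives x4 = 1.
(~x8) alone gives x8 = 0.
(~x6) alone gives x6 = 0.
(x1) alone gives x1 = 1.
(~x7) alone gives x7 = 0.
But (x7) is also a unit clause — contradiction.
No assignment satisfies every clause.

No, unsatisfiable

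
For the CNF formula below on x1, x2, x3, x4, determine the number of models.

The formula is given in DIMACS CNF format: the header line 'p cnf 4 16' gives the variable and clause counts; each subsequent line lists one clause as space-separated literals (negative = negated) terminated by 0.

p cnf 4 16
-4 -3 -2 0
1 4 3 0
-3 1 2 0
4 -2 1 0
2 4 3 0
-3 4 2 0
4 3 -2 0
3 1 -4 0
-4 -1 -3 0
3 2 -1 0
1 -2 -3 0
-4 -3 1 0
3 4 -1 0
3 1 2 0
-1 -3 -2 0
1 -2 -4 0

1

There are 2^4 = 16 truth assignments over (x1, x2, x3, x4).
Check each against the 16 clauses (columns in the order x1, x2, x3, x4):
  F F F F  ✗ fails (x1 ∨ x4 ∨ x3)
  F F F T  ✗ fails (x3 ∨ x1 ∨ ¬x4)
  F F T F  ✗ fails (¬x3 ∨ x1 ∨ x2)
  F F T T  ✗ fails (¬x3 ∨ x1 ∨ x2)
  F T F F  ✗ fails (x1 ∨ x4 ∨ x3)
  F T F T  ✗ fails (x3 ∨ x1 ∨ ¬x4)
  F T T F  ✗ fails (x4 ∨ ¬x2 ∨ x1)
  F T T T  ✗ fails (¬x4 ∨ ¬x3 ∨ ¬x2)
  T F F F  ✗ fails (x2 ∨ x4 ∨ x3)
  T F F T  ✗ fails (x3 ∨ x2 ∨ ¬x1)
  T F T F  ✗ fails (¬x3 ∨ x4 ∨ x2)
  T F T T  ✗ fails (¬x4 ∨ ¬x1 ∨ ¬x3)
  T T F F  ✗ fails (x4 ∨ x3 ∨ ¬x2)
  T T F T  ✓ satisfies all
  T T T F  ✗ fails (¬x1 ∨ ¬x3 ∨ ¬x2)
  T T T T  ✗ fails (¬x4 ∨ ¬x3 ∨ ¬x2)
1 of the 16 rows is a model.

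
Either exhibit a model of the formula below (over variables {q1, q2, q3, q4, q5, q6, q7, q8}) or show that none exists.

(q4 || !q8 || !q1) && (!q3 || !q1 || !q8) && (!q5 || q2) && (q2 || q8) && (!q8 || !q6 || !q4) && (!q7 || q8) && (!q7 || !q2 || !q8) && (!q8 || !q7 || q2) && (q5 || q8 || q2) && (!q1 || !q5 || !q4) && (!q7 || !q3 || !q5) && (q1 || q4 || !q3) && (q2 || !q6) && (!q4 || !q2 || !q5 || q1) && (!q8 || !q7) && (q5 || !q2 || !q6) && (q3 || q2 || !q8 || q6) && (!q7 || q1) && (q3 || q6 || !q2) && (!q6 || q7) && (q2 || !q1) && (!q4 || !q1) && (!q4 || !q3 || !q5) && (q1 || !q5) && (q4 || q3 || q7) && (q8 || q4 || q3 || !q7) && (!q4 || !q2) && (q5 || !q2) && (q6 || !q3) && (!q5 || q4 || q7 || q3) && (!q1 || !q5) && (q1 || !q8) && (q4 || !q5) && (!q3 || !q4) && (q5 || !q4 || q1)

UNSATISFIABLE

Branch on q5: set q5 = false.
(!q2) alone gives q2 = false.
(q8) alone gives q8 = true.
(!q7) alone gives q7 = false.
(!q6) alone gives q6 = false.
(q3) alone gives q3 = true.
That conflicts with the unit clause (!q3).
That branch fails; take q5 = true instead.
(q2) alone gives q2 = true.
(q1) alone gives q1 = true.
That conflicts with the unit clause (!q1).
Either choice for q5 ends in contradiction.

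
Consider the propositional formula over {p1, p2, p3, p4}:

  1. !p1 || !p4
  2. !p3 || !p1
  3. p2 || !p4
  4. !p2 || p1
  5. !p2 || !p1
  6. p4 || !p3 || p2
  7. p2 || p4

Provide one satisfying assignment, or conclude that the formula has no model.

Suppose p1 = false.
(!p2) alone gives p2 = false.
(!p4) alone gives p4 = false.
Now (p4) is unsatisfied and unit — conflict.
Undo p1 and try p1 = true.
(!p4) alone gives p4 = false.
(!p3) alone gives p3 = false.
(!p2) alone gives p2 = false.
Now (p2) is unsatisfied and unit — conflict.
Neither p1 = true nor p1 = false works.

UNSATISFIABLE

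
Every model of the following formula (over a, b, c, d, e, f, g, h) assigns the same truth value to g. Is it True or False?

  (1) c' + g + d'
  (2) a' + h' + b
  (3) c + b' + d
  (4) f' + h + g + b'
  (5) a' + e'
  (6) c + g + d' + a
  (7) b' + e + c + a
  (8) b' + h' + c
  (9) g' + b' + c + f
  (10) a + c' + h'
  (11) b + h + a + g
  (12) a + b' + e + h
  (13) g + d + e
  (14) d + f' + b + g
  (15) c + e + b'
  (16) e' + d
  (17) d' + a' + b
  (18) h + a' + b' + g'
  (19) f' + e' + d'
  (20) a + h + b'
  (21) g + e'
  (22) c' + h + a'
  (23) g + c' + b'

Suppose g = 0.
Unit clause (e') forces e = 0.
Unit clause (d) forces d = 1.
Unit clause (c') forces c = 0.
Unit clause (a) forces a = 1.
Unit clause (b') forces b = 0.
But (b) is also a unit clause — contradiction.
So every satisfying assignment has g = True.

True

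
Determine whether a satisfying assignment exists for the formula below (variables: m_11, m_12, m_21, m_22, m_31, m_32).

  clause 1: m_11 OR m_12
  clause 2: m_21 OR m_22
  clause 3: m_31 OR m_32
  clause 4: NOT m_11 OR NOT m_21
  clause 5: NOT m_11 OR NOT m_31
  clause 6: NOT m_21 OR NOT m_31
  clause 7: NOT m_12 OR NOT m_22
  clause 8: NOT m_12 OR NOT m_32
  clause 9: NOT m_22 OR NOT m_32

No, unsatisfiable

Try m_11 = true.
The clause (NOT m_21) is unit, so m_21 = false.
The clause (m_22) is unit, so m_22 = true.
The clause (NOT m_31) is unit, so m_31 = false.
The clause (m_32) is unit, so m_32 = true.
Now (NOT m_32) is unsatisfied and unit — conflict.
That branch fails; take m_11 = false instead.
The clause (m_12) is unit, so m_12 = true.
The clause (NOT m_22) is unit, so m_22 = false.
The clause (m_21) is unit, so m_21 = true.
The clause (NOT m_31) is unit, so m_31 = false.
The clause (m_32) is unit, so m_32 = true.
Now (NOT m_32) is unsatisfied and unit — conflict.
Either choice for m_11 ends in contradiction.
No assignment satisfies every clause.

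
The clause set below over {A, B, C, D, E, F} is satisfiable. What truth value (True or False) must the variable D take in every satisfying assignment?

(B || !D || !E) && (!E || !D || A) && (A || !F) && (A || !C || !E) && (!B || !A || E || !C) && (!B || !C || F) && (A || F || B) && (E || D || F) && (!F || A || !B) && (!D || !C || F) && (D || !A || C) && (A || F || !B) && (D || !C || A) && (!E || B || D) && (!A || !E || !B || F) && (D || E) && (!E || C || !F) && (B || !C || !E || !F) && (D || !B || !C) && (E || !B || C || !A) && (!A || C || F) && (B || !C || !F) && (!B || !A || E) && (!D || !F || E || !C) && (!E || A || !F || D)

Suppose D = false.
The clause (E) is unit, so E = true.
The clause (B) is unit, so B = true.
The clause (!C) is unit, so C = false.
The clause (!A) is unit, so A = false.
The clause (!F) is unit, so F = false.
Now (F) is unsatisfied and unit — conflict.
So every satisfying assignment has D = True.

True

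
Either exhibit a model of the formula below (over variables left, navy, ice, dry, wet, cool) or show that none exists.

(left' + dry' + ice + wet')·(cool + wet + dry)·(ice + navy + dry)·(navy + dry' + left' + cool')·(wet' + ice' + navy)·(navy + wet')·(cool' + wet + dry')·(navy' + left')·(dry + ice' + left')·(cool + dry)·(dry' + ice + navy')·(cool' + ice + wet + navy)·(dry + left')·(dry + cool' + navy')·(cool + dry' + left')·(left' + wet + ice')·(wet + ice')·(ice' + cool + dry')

Case navy = 0:
(wet') alone gives wet = 0.
(ice') alone gives ice = 0.
(dry) alone gives dry = 1.
(cool') alone gives cool = 0.
(left') alone gives left = 0.
This assignment satisfies each clause.

left ↦ 0; navy ↦ 0; ice ↦ 0; dry ↦ 1; wet ↦ 0; cool ↦ 0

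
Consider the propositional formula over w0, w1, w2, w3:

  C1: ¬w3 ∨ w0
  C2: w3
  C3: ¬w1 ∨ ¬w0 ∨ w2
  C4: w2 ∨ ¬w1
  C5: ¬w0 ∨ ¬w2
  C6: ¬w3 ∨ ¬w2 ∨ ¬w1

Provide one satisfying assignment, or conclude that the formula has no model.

From the singleton clause (w3), w3 = True.
From the singleton clause (w0), w0 = True.
From the singleton clause (¬w2), w2 = False.
From the singleton clause (¬w1), w1 = False.
All clauses are satisfied.

w0=True, w1=False, w2=False, w3=True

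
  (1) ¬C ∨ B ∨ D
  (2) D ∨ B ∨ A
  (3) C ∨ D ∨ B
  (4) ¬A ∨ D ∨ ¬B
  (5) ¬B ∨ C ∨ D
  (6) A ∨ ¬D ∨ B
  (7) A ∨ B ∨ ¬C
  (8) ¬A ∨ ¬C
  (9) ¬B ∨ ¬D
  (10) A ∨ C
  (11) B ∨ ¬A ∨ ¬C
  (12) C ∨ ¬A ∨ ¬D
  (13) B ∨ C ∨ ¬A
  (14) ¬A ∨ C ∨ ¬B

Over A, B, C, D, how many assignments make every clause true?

1

There are 2^4 = 16 truth assignments over (A, B, C, D).
Split on B. With B = True, the clauses containing B are satisfied and ¬B drops from the rest; 1 of the 2^3 = 8 assignments to the other variables satisfy what remains.
With B = False, by the same count on the reduced clause set, 0 assignments work.
(One model: A=F, B=T, C=T, D=F.)
Total: 1 + 0 = 1.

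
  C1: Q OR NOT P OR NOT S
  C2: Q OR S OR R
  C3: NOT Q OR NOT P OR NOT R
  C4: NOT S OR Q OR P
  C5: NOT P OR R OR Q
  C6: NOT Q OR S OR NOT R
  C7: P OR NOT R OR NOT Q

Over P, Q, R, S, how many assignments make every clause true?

6

There are 2^4 = 16 truth assignments over (P, Q, R, S).
Check each against the 7 clauses (columns in the order P, Q, R, S):
  F F F F  ✗ fails (Q OR S OR R)
  F F F T  ✗ fails (NOT S OR Q OR P)
  F F T F  ✓ satisfies all
  F F T T  ✗ fails (NOT S OR Q OR P)
  F T F F  ✓ satisfies all
  F T F T  ✓ satisfies all
  F T T F  ✗ fails (NOT Q OR S OR NOT R)
  F T T T  ✗ fails (P OR NOT R OR NOT Q)
  T F F F  ✗ fails (Q OR S OR R)
  T F F T  ✗ fails (Q OR NOT P OR NOT S)
  T F T F  ✓ satisfies all
  T F T T  ✗ fails (Q OR NOT P OR NOT S)
  T T F F  ✓ satisfies all
  T T F T  ✓ satisfies all
  T T T F  ✗ fails (NOT Q OR NOT P OR NOT R)
  T T T T  ✗ fails (NOT Q OR NOT P OR NOT R)
6 of the 16 rows are models.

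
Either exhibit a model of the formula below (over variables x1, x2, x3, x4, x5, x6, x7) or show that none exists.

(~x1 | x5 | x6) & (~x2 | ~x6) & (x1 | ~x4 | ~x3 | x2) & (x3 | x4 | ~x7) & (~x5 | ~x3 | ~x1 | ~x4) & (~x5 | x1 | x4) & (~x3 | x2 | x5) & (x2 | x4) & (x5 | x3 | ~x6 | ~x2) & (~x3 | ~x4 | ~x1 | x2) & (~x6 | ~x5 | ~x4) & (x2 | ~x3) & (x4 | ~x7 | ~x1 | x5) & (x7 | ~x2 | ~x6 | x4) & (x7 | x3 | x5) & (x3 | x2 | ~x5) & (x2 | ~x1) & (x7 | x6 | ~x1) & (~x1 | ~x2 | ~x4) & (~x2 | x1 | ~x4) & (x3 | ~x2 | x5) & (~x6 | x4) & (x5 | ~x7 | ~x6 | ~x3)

x1=0,  x2=0,  x3=0,  x4=1,  x5=0,  x6=1,  x7=1

Try x2 = 0.
The clause (x4) is unit, so x4 = 1.
The clause (~x3) is unit, so x3 = 0.
The clause (~x5) is unit, so x5 = 0.
The clause (x7) is unit, so x7 = 1.
The clause (~x1) is unit, so x1 = 0.
All clauses hold; x6 can take either value.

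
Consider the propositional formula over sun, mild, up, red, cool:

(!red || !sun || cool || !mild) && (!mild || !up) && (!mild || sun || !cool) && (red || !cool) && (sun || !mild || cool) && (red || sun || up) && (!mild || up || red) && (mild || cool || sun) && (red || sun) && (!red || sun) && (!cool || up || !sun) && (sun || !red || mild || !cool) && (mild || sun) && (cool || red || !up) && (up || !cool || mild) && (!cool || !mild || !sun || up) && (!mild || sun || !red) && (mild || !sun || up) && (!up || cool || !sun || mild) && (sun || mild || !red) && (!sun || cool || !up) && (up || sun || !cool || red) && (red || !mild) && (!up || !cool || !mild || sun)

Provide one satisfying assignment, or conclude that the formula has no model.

Case mild = false:
The clause (sun) is unit, so sun = true.
The clause (up) is unit, so up = true.
The clause (cool) is unit, so cool = true.
The clause (red) is unit, so red = true.
This assignment satisfies each clause.

sun: true; mild: false; up: true; red: true; cool: true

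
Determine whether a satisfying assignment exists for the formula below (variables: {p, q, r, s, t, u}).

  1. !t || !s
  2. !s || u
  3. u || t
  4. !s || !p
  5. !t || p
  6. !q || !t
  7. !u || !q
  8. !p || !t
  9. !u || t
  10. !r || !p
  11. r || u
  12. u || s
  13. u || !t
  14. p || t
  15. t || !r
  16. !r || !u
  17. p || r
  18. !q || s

Case t = false:
From the singleton clause (u), u = true.
That conflicts with the unit clause (!u).
So t must be the other value — set t = true.
From the singleton clause (!s), s = false.
From the singleton clause (p), p = true.
That conflicts with the unit clause (!p).
Neither t = true nor t = false works.
No assignment satisfies every clause.

Unsatisfiable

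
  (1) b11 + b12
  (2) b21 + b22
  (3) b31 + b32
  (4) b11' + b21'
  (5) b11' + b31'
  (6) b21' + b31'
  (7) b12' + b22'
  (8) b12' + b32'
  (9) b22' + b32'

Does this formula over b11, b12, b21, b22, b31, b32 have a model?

Suppose b11 = 1.
(b21') alone gives b21 = 0.
(b22) alone gives b22 = 1.
(b31') alone gives b31 = 0.
(b32) alone gives b32 = 1.
But (b32') is also a unit clause — contradiction.
Backtrack on b11: now try b11 = 0.
(b12) alone gives b12 = 1.
(b22') alone gives b22 = 0.
(b21) alone gives b21 = 1.
(b31') alone gives b31 = 0.
(b32) alone gives b32 = 1.
But (b32') is also a unit clause — contradiction.
Either choice for b11 ends in contradiction.
No assignment satisfies every clause.

No, unsatisfiable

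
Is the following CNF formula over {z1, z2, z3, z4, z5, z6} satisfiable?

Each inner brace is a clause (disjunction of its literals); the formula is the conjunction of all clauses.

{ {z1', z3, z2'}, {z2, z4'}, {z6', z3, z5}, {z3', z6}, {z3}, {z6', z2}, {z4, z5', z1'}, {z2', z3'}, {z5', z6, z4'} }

Unit clause (z3) forces z3 = 1.
Unit clause (z6) forces z6 = 1.
Unit clause (z2) forces z2 = 1.
That conflicts with the unit clause (z2').
No assignment satisfies every clause.

Unsatisfiable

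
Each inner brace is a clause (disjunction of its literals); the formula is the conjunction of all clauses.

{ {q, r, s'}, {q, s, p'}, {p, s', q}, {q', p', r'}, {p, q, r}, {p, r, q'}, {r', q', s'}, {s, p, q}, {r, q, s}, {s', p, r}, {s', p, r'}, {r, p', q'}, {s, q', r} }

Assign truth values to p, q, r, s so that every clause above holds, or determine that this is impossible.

Try q = 0.
Try r = 1.
Try s = 1.
(p) alone gives p = 1.
All clauses are satisfied.

p=1; q=0; r=1; s=1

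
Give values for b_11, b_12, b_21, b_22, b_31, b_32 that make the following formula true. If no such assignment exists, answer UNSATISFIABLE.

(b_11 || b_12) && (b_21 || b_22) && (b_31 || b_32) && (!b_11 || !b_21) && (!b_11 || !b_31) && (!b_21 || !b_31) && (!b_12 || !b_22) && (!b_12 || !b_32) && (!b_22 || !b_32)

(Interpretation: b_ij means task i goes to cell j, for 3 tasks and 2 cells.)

Case b_11 = true:
Unit clause (!b_21) forces b_21 = false.
Unit clause (b_22) forces b_22 = true.
Unit clause (!b_31) forces b_31 = false.
Unit clause (b_32) forces b_32 = true.
But (!b_32) is also a unit clause — contradiction.
So b_11 must be the other value — set b_11 = false.
Unit clause (b_12) forces b_12 = true.
Unit clause (!b_22) forces b_22 = false.
Unit clause (b_21) forces b_21 = true.
Unit clause (!b_31) forces b_31 = false.
Unit clause (b_32) forces b_32 = true.
But (!b_32) is also a unit clause — contradiction.
Either choice for b_11 ends in contradiction.

UNSATISFIABLE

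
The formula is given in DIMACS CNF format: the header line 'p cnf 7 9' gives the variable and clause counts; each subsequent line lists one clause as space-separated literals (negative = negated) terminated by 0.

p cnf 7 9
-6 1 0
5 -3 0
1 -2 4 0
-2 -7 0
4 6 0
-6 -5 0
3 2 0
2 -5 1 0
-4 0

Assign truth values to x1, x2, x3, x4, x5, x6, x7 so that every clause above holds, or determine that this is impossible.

x1=True,  x2=True,  x3=False,  x4=False,  x5=False,  x6=True,  x7=False

(¬x4) alone gives x4 = False.
(x6) alone gives x6 = True.
(x1) alone gives x1 = True.
(¬x5) alone gives x5 = False.
(¬x3) alone gives x3 = False.
(x2) alone gives x2 = True.
(¬x7) alone gives x7 = False.
This assignment satisfies each clause.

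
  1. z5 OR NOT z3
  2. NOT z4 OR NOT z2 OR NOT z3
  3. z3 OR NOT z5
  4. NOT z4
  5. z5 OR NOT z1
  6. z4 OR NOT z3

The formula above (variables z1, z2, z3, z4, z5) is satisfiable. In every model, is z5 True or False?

False

Suppose z5 = true.
Unit clause (z3) forces z3 = true.
Unit clause (NOT z4) forces z4 = false.
Now (z4) is unsatisfied and unit — conflict.
So every satisfying assignment has z5 = False.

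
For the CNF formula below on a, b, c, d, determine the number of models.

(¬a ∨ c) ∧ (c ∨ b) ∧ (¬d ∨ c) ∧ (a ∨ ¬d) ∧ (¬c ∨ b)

4

There are 2^4 = 16 truth assignments over (a, b, c, d).
Split on b. With b = True, the clauses containing b are satisfied and ¬b drops from the rest; 4 of the 2^3 = 8 assignments to the other variables satisfy what remains.
With b = False, by the same count on the reduced clause set, 0 assignments work.
(One model: a=F, b=T, c=F, d=F.)
Total: 4 + 0 = 4.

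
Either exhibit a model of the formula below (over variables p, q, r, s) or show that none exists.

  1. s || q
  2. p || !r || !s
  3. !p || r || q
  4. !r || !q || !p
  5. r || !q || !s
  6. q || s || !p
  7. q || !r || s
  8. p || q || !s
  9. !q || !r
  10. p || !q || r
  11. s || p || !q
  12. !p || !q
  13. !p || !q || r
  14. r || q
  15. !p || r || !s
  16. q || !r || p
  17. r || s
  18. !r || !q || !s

p ↦ true, q ↦ false, r ↦ true, s ↦ true

Try s = true.
Try p = true.
(!q) alone gives q = false.
(r) alone gives r = true.
All clauses are satisfied.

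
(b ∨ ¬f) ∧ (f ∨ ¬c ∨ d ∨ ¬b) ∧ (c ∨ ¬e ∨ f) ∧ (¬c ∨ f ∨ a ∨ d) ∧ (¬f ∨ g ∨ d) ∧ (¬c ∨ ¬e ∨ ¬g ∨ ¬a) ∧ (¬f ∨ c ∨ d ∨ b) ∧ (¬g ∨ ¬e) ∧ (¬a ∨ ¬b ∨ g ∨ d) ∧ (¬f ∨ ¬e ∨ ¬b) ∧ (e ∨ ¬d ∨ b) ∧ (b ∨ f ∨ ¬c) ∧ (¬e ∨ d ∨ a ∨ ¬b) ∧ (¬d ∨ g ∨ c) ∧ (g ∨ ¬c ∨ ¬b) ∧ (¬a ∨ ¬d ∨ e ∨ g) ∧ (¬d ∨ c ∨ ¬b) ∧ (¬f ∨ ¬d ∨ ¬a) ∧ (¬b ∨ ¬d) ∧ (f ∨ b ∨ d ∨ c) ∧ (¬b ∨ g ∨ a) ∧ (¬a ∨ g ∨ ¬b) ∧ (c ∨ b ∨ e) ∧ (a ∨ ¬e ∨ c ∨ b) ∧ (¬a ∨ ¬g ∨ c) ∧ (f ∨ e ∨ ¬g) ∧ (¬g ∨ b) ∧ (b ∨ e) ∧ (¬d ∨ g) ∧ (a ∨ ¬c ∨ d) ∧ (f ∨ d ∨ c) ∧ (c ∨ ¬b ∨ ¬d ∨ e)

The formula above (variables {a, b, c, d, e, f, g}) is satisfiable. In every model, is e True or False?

Suppose e = True.
From the singleton clause (¬g), g = False.
From the singleton clause (¬d), d = False.
From the singleton clause (¬f), f = False.
From the singleton clause (c), c = True.
From the singleton clause (¬b), b = False.
But (b) is also a unit clause — contradiction.
So every satisfying assignment has e = False.

False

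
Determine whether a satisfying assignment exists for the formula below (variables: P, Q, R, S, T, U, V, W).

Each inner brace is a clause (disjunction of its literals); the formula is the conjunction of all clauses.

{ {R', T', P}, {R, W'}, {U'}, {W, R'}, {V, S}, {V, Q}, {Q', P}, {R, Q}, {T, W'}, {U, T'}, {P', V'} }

Satisfiable

From the singleton clause (U'), U = 0.
From the singleton clause (T'), T = 0.
From the singleton clause (W'), W = 0.
From the singleton clause (R'), R = 0.
From the singleton clause (Q), Q = 1.
From the singleton clause (P), P = 1.
From the singleton clause (V'), V = 0.
From the singleton clause (S), S = 1.
All clauses are satisfied.
A satisfying assignment: P ↦ 1, Q ↦ 1, R ↦ 0, S ↦ 1, T ↦ 0, U ↦ 0, V ↦ 0, W ↦ 0.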